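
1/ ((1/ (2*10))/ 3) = 60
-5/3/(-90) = 1/54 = 0.02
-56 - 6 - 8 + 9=-61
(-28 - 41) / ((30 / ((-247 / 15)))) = 5681 / 150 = 37.87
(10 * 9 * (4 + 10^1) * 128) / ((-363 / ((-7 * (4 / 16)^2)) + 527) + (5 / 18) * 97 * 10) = 635040 / 6403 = 99.18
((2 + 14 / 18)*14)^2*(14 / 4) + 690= 484640 / 81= 5983.21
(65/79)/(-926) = -65/73154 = -0.00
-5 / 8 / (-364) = 5 / 2912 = 0.00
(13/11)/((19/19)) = 13/11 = 1.18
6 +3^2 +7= 22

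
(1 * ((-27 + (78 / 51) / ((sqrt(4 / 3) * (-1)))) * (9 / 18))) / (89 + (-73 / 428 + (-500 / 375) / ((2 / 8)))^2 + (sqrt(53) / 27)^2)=-1802805336 / 15940211465 - 868017384 * sqrt(3) / 270983594905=-0.12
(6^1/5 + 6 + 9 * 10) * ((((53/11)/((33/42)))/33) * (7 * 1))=841428/6655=126.44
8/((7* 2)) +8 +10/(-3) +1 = 131/21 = 6.24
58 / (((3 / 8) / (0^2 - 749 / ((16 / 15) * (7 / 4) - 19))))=1737680 / 257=6761.40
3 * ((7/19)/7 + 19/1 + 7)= 1485/19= 78.16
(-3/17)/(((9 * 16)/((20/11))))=-5/2244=-0.00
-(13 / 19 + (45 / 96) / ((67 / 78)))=-25051 / 20368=-1.23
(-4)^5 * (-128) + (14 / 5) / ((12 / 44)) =1966234 / 15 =131082.27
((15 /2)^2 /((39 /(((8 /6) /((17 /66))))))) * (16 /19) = 6.29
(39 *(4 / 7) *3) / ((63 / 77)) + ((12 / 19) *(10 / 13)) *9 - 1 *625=-931781 / 1729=-538.91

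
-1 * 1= -1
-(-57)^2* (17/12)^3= -9237.46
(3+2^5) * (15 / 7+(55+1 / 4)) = 2008.75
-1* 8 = -8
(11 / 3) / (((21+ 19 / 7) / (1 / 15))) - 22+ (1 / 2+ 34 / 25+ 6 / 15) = -19.73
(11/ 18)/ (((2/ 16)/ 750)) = 11000/ 3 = 3666.67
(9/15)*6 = 18/5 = 3.60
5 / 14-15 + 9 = -79 / 14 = -5.64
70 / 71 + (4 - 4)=70 / 71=0.99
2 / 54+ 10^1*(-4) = -1079 / 27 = -39.96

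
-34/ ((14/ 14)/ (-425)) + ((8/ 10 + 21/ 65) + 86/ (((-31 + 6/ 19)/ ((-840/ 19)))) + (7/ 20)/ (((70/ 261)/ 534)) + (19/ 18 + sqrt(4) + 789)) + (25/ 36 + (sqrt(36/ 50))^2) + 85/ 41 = 249639121503/ 15536950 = 16067.45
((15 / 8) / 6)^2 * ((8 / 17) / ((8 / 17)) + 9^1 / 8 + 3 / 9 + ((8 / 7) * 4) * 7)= 20675 / 6144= 3.37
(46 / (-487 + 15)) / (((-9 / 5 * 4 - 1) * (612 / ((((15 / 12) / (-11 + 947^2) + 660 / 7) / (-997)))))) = -38895410975 / 21178590958965888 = -0.00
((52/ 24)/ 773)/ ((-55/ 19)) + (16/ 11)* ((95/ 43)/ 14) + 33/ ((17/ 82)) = 208070686441/ 1305295530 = 159.41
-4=-4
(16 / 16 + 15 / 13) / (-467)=-0.00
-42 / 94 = -21 / 47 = -0.45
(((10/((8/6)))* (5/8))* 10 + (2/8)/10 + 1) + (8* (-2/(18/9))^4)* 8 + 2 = 1139/10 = 113.90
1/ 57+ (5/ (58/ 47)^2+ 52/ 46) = 19542815/ 4410204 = 4.43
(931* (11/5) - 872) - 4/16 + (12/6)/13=1176.10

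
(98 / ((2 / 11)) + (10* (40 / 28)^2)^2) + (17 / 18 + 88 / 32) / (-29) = 2394761783 / 2506644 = 955.37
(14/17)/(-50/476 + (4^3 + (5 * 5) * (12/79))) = 15484/1272753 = 0.01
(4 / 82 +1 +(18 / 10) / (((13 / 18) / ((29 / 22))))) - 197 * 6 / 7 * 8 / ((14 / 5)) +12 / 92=-15791652637 / 33038005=-477.98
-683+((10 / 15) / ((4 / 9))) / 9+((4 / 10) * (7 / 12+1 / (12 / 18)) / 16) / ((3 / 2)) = -98323 / 144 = -682.80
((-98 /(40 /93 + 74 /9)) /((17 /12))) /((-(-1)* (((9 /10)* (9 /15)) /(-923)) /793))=3131874200 /289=10836934.95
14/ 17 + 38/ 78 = 869/ 663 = 1.31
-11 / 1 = -11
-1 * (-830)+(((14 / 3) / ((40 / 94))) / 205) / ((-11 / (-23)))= 56157067 / 67650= 830.11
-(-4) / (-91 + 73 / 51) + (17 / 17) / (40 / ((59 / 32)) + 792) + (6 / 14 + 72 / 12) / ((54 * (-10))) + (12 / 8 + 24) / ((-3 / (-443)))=2167630666927 / 575663928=3765.44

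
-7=-7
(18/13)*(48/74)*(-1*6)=-2592/481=-5.39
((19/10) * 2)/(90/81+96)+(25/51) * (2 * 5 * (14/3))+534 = 19597837/35190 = 556.91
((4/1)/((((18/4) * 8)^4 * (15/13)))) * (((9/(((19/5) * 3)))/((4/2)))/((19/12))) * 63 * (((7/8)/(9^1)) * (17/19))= 10829/3840162048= 0.00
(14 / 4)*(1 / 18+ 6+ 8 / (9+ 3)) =847 / 36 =23.53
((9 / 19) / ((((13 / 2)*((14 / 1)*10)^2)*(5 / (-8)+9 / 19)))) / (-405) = 1 / 16482375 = 0.00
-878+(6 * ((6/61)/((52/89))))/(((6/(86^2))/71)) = 69406732/793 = 87524.25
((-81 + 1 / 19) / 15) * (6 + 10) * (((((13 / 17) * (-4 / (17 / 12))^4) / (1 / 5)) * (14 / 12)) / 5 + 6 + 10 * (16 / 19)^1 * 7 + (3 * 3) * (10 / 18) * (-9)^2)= -349620908639776 / 7688525655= -45473.08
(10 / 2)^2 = 25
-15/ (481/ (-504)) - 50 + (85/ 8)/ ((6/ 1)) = -750635/ 23088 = -32.51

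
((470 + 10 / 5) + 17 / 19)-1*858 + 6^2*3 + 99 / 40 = -208719 / 760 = -274.63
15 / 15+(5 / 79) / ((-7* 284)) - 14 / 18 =0.22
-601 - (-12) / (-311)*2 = -186935 / 311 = -601.08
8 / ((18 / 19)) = 76 / 9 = 8.44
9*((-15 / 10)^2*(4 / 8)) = 81 / 8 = 10.12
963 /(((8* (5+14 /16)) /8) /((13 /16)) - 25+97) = 12519 /1030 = 12.15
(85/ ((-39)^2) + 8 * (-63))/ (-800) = 766499/ 1216800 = 0.63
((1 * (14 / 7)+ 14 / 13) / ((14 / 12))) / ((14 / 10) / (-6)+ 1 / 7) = -7200 / 247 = -29.15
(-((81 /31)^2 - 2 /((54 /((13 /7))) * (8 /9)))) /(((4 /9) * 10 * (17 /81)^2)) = -4289929533 /124422592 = -34.48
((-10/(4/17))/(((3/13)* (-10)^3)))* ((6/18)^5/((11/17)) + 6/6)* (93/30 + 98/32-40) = -160928443/25660800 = -6.27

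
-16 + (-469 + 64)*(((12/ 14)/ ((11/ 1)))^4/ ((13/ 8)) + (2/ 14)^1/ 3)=-16129401133/ 456989533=-35.29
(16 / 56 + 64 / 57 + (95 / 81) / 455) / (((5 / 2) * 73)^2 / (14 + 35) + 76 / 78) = 0.00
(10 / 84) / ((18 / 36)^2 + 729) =0.00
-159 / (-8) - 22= -17 / 8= -2.12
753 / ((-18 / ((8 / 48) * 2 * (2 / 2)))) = -13.94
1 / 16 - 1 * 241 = -3855 / 16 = -240.94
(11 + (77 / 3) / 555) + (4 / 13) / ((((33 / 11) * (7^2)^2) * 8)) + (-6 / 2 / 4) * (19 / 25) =10888941517 / 1039392900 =10.48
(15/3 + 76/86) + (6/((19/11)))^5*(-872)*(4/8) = -23478104681801/106472257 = -220509.13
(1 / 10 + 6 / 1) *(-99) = -6039 / 10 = -603.90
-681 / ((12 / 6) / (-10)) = 3405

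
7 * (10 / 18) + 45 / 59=2470 / 531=4.65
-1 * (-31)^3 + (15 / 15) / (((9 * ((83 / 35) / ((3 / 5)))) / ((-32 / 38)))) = 140941109 / 4731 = 29790.98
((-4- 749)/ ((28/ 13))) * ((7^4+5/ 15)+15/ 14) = -329239963/ 392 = -839897.86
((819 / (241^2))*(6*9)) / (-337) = -44226 / 19573297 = -0.00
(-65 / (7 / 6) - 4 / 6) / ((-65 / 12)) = 4736 / 455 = 10.41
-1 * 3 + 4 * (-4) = -19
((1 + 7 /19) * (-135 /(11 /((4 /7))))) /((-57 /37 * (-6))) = -28860 /27797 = -1.04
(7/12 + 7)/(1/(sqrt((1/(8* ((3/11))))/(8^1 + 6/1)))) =13* sqrt(231)/144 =1.37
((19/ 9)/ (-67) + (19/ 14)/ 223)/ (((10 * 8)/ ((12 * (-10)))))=47861/ 1255044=0.04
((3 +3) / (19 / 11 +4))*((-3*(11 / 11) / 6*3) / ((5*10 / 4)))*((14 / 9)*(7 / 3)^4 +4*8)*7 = -1252724 / 18225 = -68.74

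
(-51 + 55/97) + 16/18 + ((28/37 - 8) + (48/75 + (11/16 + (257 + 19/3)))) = 2685808631/12920400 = 207.87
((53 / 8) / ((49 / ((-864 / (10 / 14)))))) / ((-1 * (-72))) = -2.27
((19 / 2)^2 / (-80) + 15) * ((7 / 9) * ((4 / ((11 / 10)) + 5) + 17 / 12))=41233871 / 380160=108.46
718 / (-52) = -359 / 26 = -13.81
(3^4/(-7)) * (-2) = 162/7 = 23.14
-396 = -396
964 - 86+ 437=1315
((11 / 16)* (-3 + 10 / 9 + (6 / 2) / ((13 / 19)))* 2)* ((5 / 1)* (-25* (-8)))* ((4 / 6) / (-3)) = -803000 / 1053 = -762.58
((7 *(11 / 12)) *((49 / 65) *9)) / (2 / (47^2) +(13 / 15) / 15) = 1125165195 / 1516684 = 741.86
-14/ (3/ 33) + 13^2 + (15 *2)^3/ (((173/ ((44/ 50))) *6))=6555/ 173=37.89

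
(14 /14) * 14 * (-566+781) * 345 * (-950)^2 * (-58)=-54357665250000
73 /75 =0.97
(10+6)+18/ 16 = 137/ 8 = 17.12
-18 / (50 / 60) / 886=-54 / 2215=-0.02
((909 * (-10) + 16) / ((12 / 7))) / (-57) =92.86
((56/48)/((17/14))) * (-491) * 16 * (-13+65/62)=47540584/527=90209.84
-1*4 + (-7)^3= -347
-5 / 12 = -0.42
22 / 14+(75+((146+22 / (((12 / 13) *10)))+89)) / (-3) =-129221 / 1260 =-102.56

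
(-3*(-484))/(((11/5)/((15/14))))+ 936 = 11502/7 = 1643.14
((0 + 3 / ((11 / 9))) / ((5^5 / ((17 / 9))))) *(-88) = -408 / 3125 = -0.13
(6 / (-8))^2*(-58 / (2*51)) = -0.32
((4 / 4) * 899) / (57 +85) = 6.33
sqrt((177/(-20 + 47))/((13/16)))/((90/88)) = 176 *sqrt(767)/1755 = 2.78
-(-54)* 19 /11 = 1026 /11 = 93.27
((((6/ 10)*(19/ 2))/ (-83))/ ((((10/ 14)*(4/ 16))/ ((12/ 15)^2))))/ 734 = -0.00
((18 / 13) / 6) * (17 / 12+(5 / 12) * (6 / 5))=23 / 52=0.44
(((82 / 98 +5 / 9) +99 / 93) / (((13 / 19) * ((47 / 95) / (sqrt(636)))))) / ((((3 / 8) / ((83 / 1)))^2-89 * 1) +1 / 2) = -2.07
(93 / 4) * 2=93 / 2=46.50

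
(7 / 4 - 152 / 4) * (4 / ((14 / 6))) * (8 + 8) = -6960 / 7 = -994.29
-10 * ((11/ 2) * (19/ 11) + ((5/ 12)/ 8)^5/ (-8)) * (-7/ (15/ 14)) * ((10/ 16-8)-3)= -2520251765756417/ 391378894848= -6439.42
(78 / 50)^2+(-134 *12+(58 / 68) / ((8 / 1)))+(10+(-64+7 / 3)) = -845134489 / 510000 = -1657.13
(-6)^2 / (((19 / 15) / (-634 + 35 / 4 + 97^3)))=492505785 / 19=25921357.11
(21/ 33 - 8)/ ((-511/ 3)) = 243/ 5621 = 0.04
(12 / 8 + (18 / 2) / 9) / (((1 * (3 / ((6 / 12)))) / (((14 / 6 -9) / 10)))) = -5 / 18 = -0.28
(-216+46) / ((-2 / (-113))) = -9605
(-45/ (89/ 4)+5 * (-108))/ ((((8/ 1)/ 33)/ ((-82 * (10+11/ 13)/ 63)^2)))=-328406816760/ 737009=-445594.04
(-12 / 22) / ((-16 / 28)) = 21 / 22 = 0.95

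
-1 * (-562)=562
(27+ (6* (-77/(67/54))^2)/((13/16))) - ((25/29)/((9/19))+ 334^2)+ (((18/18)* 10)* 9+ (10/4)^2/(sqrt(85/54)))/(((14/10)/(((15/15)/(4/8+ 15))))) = -274611374798308/3305165409+ 75* sqrt(510)/7378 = -83085.29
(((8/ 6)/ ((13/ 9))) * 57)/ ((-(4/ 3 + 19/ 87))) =-2204/ 65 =-33.91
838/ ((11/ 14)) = 11732/ 11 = 1066.55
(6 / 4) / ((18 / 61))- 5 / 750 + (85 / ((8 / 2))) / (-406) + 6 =11.02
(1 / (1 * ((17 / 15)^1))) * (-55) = -825 / 17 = -48.53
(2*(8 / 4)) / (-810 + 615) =-4 / 195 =-0.02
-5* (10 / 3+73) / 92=-1145 / 276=-4.15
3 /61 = 0.05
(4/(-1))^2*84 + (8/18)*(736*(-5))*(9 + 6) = -69568/3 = -23189.33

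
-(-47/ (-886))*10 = -235/ 443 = -0.53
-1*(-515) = 515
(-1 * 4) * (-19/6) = 38/3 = 12.67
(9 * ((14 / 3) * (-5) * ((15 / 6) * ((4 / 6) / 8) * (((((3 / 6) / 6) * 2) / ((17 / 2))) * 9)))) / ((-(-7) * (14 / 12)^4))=-24300 / 40817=-0.60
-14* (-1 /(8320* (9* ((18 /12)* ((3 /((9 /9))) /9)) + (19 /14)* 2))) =49 /210080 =0.00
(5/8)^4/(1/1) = 625/4096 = 0.15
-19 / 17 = -1.12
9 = 9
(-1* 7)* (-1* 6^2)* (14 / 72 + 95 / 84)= 334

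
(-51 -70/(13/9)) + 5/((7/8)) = -8531/91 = -93.75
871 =871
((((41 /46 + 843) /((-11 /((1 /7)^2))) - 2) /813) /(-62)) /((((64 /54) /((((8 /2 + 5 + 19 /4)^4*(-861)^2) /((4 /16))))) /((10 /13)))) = 50068832301365625 /10288738304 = 4866372.42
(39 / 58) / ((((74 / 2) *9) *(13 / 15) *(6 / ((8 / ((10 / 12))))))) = 4 / 1073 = 0.00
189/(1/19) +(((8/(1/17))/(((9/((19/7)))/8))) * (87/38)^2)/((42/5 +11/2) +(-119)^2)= 3591.12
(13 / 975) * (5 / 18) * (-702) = -13 / 5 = -2.60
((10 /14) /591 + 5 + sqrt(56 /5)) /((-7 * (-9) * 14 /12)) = 4 * sqrt(70) /735 + 41380 /608139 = 0.11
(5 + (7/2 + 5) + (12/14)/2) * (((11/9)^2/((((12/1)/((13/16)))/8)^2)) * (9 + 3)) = 73.26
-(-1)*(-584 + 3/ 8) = -4669/ 8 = -583.62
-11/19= -0.58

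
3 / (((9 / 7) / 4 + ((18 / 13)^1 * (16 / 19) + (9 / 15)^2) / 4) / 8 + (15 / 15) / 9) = 1167075 / 77407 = 15.08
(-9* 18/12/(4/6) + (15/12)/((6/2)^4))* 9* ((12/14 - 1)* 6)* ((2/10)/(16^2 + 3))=3278/27195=0.12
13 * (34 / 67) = 442 / 67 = 6.60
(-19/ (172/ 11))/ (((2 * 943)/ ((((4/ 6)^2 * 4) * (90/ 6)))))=-0.02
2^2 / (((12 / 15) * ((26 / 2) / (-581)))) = -223.46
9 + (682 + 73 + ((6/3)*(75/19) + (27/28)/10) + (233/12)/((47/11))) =582494803/750120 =776.54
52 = 52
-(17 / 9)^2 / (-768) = 289 / 62208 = 0.00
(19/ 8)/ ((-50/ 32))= -38/ 25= -1.52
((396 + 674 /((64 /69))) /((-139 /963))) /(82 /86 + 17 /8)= -495872775 /196268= -2526.51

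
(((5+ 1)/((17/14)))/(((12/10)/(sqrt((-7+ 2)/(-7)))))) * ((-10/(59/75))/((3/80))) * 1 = -200000 * sqrt(35)/1003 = -1179.68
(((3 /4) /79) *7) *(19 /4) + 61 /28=22069 /8848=2.49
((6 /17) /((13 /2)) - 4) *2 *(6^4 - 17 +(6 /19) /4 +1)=-42416696 /4199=-10101.62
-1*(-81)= 81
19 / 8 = 2.38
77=77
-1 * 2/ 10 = -1/ 5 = -0.20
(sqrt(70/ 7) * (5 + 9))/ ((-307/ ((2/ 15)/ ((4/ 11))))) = -77 * sqrt(10)/ 4605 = -0.05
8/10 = 4/5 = 0.80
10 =10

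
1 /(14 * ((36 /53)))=53 /504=0.11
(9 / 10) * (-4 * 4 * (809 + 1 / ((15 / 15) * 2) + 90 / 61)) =-3561804 / 305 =-11678.05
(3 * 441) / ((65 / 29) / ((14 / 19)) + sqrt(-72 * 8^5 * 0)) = 537138 / 1235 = 434.93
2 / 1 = 2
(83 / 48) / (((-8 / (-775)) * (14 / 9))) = 192975 / 1792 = 107.69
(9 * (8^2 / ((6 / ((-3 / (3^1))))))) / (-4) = 24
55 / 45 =1.22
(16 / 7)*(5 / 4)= 20 / 7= 2.86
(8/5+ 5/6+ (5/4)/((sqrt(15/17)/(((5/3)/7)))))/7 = 5* sqrt(255)/1764+ 73/210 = 0.39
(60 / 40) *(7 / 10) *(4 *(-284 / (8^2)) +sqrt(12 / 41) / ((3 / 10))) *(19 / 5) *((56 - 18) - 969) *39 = 1028597661 / 400 - 4829097 *sqrt(123) / 205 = 2310239.14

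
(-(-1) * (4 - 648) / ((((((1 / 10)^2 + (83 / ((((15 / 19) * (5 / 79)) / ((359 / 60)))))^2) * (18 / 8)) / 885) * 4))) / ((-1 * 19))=0.00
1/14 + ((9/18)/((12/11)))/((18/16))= 181/378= 0.48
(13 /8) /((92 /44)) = 143 /184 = 0.78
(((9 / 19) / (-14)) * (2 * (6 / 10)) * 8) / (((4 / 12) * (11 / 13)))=-8424 / 7315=-1.15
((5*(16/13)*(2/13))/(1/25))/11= 4000/1859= 2.15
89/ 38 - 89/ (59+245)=623/ 304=2.05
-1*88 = -88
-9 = -9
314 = 314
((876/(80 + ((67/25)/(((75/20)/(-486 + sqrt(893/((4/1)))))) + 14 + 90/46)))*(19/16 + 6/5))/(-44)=0.20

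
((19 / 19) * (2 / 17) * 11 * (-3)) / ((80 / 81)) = -2673 / 680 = -3.93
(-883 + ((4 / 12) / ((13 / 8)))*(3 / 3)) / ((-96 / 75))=860725 / 1248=689.68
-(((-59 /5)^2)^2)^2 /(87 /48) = -207385335.32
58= 58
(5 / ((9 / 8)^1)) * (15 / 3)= 22.22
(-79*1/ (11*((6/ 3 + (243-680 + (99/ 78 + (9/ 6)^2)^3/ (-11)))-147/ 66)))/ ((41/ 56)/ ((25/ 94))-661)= -7775622400/ 314423506778499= -0.00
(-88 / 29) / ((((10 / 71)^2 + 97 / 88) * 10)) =-19518752 / 72177665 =-0.27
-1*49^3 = -117649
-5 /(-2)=5 /2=2.50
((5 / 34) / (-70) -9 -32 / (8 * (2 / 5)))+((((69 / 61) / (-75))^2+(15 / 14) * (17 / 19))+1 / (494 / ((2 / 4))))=-2466626779081 / 136714191250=-18.04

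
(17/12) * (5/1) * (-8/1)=-170/3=-56.67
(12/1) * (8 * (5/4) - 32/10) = 408/5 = 81.60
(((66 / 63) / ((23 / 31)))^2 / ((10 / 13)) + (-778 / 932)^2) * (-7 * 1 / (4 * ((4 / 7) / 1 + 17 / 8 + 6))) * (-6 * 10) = 1666073323162 / 41958285141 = 39.71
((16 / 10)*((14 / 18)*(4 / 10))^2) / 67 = 1568 / 678375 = 0.00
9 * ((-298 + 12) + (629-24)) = 2871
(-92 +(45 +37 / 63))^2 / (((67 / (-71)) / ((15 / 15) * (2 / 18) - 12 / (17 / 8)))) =4320654448 / 341901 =12637.15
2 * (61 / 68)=61 / 34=1.79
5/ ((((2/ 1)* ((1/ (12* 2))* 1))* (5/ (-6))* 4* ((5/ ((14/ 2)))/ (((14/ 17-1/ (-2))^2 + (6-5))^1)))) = -200403/ 2890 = -69.34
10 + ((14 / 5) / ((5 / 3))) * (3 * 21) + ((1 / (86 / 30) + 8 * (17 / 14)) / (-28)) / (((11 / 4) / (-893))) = 134743017 / 579425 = 232.55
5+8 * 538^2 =2315557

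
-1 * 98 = -98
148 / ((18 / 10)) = 740 / 9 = 82.22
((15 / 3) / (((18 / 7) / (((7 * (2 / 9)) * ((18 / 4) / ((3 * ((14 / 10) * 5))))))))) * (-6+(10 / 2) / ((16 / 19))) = -35 / 864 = -0.04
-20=-20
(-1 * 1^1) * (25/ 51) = -25/ 51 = -0.49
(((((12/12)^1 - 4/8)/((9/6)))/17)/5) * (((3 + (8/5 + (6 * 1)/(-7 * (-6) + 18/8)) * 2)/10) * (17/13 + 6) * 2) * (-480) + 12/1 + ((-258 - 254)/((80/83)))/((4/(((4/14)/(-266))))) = -343569196/60696545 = -5.66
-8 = -8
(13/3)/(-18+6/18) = -13/53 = -0.25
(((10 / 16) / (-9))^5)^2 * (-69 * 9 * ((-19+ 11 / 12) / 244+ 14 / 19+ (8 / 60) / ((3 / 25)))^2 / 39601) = -19685625027412109375 / 152953425968237964966495667617792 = -0.00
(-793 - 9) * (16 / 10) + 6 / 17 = -109042 / 85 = -1282.85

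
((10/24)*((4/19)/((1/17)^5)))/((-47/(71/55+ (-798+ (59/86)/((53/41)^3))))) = 265423098067721287/125768014306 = 2110418.13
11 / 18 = 0.61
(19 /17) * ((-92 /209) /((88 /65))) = -1495 /4114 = -0.36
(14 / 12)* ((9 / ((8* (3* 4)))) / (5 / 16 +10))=7 / 660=0.01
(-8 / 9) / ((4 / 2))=-4 / 9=-0.44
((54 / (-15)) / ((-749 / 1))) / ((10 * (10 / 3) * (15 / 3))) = 27 / 936250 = 0.00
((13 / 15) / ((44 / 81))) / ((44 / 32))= 702 / 605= 1.16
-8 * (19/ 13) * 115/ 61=-17480/ 793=-22.04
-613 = -613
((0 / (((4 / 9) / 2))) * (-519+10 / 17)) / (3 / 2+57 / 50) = 0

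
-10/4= -5/2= -2.50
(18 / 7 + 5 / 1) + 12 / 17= 985 / 119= 8.28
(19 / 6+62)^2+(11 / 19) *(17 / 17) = 4247.27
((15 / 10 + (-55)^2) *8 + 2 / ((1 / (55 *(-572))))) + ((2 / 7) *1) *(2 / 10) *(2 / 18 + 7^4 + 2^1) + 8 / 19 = -230842996 / 5985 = -38570.26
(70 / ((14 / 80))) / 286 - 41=-39.60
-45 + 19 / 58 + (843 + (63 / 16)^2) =6041885 / 7424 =813.83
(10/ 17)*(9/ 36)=5/ 34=0.15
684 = 684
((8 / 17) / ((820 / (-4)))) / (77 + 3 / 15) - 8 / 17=-3724 / 7913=-0.47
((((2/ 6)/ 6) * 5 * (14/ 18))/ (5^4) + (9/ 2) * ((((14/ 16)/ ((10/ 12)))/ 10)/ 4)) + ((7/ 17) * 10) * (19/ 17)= 884026241/ 187272000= 4.72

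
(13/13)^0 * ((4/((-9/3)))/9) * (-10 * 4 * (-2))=-320/27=-11.85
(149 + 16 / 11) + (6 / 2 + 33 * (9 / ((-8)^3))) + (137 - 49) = 1356605 / 5632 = 240.87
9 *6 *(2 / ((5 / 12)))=1296 / 5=259.20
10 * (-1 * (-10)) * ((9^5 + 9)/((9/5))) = 3281000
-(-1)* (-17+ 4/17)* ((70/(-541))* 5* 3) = 299250/9197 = 32.54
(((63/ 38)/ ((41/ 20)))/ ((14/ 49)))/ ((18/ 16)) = 1960/ 779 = 2.52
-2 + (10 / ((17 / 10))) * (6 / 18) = -0.04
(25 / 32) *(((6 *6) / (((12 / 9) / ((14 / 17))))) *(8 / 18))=7.72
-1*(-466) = 466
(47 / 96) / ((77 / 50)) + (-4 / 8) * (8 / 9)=-1403 / 11088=-0.13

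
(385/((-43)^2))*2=770/1849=0.42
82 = 82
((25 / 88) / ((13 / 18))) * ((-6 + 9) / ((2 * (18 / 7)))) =525 / 2288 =0.23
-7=-7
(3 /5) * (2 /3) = 2 /5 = 0.40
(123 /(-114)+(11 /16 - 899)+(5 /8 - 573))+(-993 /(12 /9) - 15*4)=-692061 /304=-2276.52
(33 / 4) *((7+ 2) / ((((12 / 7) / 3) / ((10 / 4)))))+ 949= 40763 / 32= 1273.84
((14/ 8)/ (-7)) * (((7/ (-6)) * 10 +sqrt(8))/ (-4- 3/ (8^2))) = -80/ 111 +32 * sqrt(2)/ 259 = -0.55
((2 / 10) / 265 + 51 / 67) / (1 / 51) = 3449742 / 88775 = 38.86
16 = 16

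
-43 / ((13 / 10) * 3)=-430 / 39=-11.03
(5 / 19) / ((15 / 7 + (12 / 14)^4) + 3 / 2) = 0.06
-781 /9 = -86.78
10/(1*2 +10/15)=15/4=3.75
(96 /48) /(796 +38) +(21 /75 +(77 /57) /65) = 0.30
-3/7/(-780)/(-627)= -1/1141140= -0.00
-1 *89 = -89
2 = 2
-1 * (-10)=10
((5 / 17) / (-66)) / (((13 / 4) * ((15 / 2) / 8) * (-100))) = 8 / 546975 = 0.00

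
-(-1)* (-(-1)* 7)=7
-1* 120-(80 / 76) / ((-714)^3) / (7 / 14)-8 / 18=-104122604287 / 864486567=-120.44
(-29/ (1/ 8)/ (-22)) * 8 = 928/ 11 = 84.36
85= 85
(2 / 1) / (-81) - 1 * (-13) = 1051 / 81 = 12.98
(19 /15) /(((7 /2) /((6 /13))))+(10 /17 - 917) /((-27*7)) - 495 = -3790028 /7735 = -489.98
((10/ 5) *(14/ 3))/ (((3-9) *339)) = -14/ 3051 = -0.00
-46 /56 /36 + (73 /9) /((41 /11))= 88993 /41328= 2.15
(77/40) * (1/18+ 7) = 9779/720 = 13.58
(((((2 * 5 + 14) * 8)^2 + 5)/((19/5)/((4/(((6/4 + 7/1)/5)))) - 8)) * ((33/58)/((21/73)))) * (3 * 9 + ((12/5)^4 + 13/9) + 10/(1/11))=-16331815043896/8332425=-1960031.45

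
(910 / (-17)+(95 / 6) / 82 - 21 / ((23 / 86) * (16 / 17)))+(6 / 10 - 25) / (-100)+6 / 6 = -6517643683 / 48093000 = -135.52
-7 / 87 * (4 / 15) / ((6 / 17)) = -238 / 3915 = -0.06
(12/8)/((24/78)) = 39/8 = 4.88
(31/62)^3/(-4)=-1/32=-0.03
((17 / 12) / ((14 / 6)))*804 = 3417 / 7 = 488.14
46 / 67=0.69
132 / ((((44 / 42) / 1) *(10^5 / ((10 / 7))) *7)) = 9 / 35000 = 0.00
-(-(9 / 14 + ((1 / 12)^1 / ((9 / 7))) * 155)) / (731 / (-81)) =-24243 / 20468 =-1.18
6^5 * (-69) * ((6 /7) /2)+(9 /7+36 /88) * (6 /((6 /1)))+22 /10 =-177056521 /770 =-229943.53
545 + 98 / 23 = 12633 / 23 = 549.26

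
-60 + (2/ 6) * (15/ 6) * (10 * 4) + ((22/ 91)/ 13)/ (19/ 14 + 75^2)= -1064956748/ 39935883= -26.67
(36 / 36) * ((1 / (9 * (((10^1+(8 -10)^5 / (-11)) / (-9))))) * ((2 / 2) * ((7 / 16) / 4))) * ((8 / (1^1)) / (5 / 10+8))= -77 / 9656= -0.01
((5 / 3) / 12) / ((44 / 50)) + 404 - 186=172781 / 792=218.16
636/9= 212/3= 70.67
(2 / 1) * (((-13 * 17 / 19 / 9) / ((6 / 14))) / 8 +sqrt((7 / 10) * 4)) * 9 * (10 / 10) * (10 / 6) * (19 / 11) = -7735 / 396 +114 * sqrt(70) / 11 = 67.18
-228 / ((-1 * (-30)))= -38 / 5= -7.60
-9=-9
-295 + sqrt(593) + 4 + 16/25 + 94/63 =-454967/1575 + sqrt(593) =-264.52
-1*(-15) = 15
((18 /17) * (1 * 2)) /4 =9 /17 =0.53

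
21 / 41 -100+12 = -3587 / 41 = -87.49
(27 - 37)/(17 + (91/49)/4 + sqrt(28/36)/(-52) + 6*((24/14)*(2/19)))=-39920500620/74040460573 - 13797420*sqrt(7)/74040460573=-0.54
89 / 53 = 1.68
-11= -11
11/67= 0.16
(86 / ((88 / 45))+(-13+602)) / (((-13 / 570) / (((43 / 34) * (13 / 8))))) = -341314005 / 5984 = -57037.77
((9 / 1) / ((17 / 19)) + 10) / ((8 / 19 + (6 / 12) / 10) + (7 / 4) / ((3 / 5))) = 194370 / 32827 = 5.92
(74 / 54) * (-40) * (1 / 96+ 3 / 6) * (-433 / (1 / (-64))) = -62802320 / 81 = -775337.28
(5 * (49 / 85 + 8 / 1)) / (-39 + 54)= 243 / 85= 2.86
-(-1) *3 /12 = 1 /4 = 0.25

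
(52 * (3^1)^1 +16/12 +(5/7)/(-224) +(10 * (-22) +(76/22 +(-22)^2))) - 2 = 21876571/51744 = 422.78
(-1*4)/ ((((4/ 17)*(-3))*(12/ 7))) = 119/ 36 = 3.31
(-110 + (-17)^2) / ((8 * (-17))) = -179 / 136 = -1.32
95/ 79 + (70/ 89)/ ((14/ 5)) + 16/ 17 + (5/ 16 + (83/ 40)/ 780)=10217256191/ 3729242400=2.74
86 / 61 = 1.41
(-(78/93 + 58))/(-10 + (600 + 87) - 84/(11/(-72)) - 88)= -20064/388337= -0.05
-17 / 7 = -2.43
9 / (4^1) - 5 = -2.75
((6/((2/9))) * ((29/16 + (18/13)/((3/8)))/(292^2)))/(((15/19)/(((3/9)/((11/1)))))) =13053/195084032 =0.00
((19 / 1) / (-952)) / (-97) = 19 / 92344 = 0.00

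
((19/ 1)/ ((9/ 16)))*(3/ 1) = 304/ 3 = 101.33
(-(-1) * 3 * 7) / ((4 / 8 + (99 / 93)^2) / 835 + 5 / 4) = 67404540 / 4018453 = 16.77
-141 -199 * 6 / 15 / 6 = -2314 / 15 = -154.27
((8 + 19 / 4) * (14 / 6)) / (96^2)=119 / 36864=0.00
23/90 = 0.26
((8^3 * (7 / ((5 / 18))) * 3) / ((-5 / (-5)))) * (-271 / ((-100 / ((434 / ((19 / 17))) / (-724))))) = -24185202048 / 429875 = -56261.01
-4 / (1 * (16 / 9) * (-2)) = 9 / 8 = 1.12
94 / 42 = 47 / 21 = 2.24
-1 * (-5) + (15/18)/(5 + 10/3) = 51/10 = 5.10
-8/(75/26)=-2.77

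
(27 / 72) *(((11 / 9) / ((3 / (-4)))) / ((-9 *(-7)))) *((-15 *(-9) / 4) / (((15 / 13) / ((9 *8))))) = -143 / 7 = -20.43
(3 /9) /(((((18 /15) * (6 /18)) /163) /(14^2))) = 26623.33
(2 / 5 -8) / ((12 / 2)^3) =-19 / 540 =-0.04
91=91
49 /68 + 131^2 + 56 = 1170805 /68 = 17217.72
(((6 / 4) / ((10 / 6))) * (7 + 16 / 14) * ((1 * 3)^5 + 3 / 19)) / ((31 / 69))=122958 / 31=3966.39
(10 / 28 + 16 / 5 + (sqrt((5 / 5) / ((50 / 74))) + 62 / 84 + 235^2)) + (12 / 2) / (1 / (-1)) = sqrt(37) / 5 + 5798446 / 105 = 55224.51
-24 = -24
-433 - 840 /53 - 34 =-25591 /53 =-482.85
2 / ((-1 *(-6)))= 1 / 3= 0.33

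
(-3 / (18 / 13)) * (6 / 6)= -13 / 6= -2.17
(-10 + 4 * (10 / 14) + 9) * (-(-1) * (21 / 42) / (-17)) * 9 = -117 / 238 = -0.49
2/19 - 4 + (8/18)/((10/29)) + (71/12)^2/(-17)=-4.67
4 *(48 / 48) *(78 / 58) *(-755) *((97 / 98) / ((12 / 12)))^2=-277048005 / 69629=-3978.92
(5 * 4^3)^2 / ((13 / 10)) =1024000 / 13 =78769.23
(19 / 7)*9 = 171 / 7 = 24.43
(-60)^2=3600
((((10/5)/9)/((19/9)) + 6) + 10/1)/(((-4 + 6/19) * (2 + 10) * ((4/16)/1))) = -51/35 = -1.46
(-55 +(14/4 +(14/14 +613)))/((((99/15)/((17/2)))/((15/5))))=2173.30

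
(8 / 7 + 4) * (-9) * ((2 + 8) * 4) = -12960 / 7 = -1851.43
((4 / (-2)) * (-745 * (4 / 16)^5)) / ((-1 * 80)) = -149 / 8192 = -0.02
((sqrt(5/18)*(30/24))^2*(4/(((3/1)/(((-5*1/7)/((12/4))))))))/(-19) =625/86184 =0.01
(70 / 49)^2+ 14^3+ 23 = 135683 / 49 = 2769.04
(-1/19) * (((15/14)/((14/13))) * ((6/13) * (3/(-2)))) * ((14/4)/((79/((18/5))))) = 243/42028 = 0.01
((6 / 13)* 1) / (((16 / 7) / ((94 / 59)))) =987 / 3068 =0.32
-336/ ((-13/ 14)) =4704/ 13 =361.85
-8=-8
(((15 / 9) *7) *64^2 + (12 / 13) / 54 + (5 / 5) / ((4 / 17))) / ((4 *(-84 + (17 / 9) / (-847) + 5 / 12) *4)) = -18944134979 / 530127728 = -35.74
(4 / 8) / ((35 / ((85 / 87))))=17 / 1218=0.01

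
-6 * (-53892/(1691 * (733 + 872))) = 107784/904685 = 0.12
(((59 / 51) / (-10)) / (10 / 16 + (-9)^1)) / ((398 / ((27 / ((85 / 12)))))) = 12744 / 96330925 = 0.00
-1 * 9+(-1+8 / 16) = -19 / 2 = -9.50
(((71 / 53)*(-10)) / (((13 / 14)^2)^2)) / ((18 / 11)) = -150014480 / 13623597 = -11.01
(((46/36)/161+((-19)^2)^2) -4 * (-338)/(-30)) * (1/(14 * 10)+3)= 34553087903/88200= 391758.37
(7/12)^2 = 49/144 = 0.34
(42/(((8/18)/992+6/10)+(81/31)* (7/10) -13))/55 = -93744/1297637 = -0.07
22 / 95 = 0.23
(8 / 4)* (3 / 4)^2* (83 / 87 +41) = 5475 / 116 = 47.20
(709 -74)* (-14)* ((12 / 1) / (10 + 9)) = -106680 / 19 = -5614.74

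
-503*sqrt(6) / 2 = -616.05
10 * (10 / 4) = 25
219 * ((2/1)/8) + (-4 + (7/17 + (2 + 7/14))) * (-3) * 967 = 218397/68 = 3211.72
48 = 48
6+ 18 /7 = 8.57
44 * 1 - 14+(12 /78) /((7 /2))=2734 /91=30.04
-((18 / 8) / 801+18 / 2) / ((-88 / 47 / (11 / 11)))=150635 / 31328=4.81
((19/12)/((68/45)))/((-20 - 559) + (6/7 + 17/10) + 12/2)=-9975/5430616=-0.00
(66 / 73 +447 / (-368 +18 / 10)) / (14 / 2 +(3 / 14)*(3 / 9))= -65814 / 1470293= -0.04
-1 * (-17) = 17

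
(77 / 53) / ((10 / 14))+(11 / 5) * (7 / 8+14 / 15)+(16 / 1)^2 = 8331991 / 31800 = 262.01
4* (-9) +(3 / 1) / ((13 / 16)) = -420 / 13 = -32.31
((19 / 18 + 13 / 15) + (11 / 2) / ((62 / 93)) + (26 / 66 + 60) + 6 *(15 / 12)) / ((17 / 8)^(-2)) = 44671019 / 126720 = 352.52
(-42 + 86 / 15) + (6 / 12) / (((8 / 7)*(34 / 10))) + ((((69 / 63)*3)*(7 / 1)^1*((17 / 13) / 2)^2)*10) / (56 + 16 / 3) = -11906221 / 344760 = -34.53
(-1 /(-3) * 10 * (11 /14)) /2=55 /42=1.31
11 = 11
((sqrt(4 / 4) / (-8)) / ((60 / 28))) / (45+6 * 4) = -7 / 8280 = -0.00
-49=-49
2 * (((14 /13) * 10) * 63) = 17640 /13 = 1356.92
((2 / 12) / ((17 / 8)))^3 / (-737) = -64 / 97763787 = -0.00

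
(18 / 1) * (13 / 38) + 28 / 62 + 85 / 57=14314 / 1767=8.10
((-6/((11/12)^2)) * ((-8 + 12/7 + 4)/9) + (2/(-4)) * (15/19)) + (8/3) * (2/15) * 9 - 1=582361/160930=3.62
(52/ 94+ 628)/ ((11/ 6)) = 342.85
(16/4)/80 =1/20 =0.05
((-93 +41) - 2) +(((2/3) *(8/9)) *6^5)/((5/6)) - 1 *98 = 26888/5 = 5377.60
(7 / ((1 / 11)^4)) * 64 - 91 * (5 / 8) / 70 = 104946675 / 16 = 6559167.19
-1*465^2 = -216225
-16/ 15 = -1.07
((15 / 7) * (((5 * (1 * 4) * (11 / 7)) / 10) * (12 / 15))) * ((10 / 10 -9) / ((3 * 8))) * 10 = -17.96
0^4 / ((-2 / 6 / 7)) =0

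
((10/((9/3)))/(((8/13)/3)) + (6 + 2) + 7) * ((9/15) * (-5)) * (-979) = 91781.25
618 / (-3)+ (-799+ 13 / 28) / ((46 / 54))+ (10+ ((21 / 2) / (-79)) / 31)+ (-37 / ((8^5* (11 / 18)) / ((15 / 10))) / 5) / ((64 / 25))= -10309238627485715 / 9095723614208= -1133.42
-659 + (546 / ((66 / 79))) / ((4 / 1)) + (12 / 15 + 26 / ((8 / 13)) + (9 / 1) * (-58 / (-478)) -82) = -533.47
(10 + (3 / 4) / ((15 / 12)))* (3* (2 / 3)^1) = 106 / 5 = 21.20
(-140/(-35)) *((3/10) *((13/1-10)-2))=6/5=1.20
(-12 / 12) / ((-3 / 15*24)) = 5 / 24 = 0.21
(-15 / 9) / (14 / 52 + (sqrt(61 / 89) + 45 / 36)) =-365612 / 234303 + 2704 * sqrt(5429) / 234303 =-0.71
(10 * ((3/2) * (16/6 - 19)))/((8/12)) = -735/2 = -367.50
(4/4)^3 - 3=-2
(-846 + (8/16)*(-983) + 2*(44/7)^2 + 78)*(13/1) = -1503931/98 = -15346.23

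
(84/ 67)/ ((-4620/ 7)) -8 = -29487/ 3685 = -8.00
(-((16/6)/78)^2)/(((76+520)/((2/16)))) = -1/4079322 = -0.00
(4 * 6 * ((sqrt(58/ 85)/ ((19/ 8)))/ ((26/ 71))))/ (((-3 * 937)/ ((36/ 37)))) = -81792 * sqrt(4930)/ 727875655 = -0.01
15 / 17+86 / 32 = 971 / 272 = 3.57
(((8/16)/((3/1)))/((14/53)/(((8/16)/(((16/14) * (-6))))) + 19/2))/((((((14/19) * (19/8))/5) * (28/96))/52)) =14.44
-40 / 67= -0.60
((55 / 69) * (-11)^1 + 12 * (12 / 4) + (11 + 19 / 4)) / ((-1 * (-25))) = 11863 / 6900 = 1.72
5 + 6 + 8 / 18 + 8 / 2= 139 / 9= 15.44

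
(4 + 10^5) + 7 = 100011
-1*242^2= -58564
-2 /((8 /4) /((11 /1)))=-11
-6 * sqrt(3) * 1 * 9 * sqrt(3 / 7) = -162 * sqrt(7) / 7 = -61.23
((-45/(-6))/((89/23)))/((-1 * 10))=-69/356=-0.19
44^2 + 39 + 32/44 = 21733/11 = 1975.73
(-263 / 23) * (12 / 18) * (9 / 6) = -263 / 23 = -11.43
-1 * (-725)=725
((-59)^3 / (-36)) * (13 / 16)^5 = 76255785047 / 37748736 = 2020.09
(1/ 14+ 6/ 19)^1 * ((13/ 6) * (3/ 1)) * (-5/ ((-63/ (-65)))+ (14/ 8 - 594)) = -201582433/ 134064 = -1503.63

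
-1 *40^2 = -1600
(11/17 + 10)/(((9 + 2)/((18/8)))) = 1629/748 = 2.18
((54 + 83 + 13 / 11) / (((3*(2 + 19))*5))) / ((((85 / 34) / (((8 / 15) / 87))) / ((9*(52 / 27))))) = 252928 / 13565475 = 0.02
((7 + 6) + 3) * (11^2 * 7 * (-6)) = -81312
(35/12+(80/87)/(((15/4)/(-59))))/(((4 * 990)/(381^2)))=-194499611/459360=-423.41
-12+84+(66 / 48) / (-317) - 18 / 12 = 178777 / 2536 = 70.50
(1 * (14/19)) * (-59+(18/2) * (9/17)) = -12908/323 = -39.96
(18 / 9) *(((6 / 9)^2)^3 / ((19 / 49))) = 6272 / 13851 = 0.45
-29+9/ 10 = -28.10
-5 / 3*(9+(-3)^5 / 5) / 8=33 / 4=8.25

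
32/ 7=4.57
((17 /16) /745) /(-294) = -17 /3504480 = -0.00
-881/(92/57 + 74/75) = -1255425/3706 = -338.75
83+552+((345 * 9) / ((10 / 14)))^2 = 18897044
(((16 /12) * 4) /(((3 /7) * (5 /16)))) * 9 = 358.40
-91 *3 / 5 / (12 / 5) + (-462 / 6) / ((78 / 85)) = -16639 / 156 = -106.66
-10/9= -1.11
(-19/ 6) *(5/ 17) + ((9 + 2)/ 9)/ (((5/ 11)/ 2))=6803/ 1530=4.45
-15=-15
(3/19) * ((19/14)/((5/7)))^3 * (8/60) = 361/2500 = 0.14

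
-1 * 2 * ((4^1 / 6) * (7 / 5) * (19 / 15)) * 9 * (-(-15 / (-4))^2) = 1197 / 4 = 299.25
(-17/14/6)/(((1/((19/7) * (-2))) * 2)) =323/588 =0.55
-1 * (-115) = 115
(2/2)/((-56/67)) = -67/56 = -1.20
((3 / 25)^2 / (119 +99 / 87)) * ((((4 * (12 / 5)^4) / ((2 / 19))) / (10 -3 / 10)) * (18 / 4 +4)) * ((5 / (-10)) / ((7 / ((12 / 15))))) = -1748107008 / 231019140625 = -0.01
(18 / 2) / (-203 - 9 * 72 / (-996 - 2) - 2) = -4491 / 101971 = -0.04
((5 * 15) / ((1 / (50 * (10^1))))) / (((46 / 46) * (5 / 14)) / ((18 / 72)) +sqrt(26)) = -1312500 / 587 +918750 * sqrt(26) / 587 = 5744.85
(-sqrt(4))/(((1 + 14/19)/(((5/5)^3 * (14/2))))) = -266/33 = -8.06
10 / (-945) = -2 / 189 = -0.01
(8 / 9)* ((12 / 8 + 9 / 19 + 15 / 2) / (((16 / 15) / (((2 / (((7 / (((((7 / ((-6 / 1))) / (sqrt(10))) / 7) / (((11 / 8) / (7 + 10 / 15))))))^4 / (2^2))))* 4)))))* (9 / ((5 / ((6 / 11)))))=2292457472 / 2975529155445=0.00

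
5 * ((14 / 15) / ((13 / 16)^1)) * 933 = 5358.77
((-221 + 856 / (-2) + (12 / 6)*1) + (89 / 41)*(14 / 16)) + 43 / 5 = -1043861 / 1640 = -636.50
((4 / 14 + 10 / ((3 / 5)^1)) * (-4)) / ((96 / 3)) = -89 / 42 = -2.12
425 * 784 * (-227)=-75636400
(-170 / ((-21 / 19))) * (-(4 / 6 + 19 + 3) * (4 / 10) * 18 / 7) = -3585.96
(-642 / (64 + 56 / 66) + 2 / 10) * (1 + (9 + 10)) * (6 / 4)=-291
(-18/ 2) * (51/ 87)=-153/ 29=-5.28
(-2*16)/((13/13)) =-32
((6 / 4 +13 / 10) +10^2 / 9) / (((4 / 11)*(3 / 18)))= 3443 / 15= 229.53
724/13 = 55.69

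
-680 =-680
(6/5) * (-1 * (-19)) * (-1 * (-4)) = 456/5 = 91.20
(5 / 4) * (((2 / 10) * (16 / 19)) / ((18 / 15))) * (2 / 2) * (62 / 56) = 155 / 798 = 0.19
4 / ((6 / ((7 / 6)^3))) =343 / 324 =1.06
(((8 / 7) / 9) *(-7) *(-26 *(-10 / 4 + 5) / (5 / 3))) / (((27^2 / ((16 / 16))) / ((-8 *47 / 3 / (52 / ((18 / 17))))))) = -1504 / 12393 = -0.12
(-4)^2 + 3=19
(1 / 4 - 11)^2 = 1849 / 16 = 115.56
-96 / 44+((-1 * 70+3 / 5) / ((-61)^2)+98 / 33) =472279 / 613965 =0.77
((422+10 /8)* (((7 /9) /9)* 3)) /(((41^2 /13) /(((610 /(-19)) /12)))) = -46989215 /20696472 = -2.27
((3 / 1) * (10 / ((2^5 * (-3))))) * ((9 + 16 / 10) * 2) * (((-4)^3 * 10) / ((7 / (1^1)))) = 4240 / 7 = 605.71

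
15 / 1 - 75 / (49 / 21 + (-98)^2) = 432060 / 28819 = 14.99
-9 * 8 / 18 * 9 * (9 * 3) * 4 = -3888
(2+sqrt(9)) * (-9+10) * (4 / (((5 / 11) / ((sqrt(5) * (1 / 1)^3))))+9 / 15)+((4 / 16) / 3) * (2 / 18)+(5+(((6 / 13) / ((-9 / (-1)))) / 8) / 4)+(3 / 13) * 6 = 52765 / 5616+44 * sqrt(5) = 107.78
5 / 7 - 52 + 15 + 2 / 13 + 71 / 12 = -32995 / 1092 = -30.22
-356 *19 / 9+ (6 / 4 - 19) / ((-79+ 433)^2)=-751.56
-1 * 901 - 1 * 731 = -1632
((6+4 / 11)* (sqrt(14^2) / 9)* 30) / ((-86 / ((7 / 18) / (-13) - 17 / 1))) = 9763250 / 166023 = 58.81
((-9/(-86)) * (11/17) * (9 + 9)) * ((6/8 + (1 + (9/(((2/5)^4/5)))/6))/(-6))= -2801007/46784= -59.87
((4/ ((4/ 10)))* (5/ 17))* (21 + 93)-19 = 5377/ 17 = 316.29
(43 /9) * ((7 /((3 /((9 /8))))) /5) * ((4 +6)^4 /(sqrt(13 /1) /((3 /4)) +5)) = 1128750 /17-301000 * sqrt(13) /17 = 2557.59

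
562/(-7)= -562/7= -80.29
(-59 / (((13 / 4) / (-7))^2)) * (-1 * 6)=277536 / 169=1642.22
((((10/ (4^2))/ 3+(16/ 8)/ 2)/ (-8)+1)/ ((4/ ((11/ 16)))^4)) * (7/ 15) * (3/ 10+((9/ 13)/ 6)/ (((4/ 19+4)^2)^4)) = 24290142640236099141207/ 234187180623265792000000000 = 0.00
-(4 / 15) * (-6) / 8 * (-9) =-9 / 5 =-1.80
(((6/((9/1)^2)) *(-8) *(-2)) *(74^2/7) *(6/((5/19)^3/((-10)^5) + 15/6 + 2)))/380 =5060700160/1555621137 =3.25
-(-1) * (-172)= -172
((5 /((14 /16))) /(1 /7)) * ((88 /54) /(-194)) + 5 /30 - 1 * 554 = -2902739 /5238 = -554.17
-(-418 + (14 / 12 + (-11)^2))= 1775 / 6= 295.83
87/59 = 1.47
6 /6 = 1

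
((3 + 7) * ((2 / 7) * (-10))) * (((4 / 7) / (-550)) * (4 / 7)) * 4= 256 / 3773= 0.07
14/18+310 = 2797/9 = 310.78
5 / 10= 1 / 2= 0.50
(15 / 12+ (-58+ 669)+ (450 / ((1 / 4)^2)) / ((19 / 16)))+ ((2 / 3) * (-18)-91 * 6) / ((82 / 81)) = 19083047 / 3116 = 6124.21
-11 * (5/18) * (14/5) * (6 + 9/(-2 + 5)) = -77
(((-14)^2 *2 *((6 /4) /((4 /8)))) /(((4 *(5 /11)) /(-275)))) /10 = -17787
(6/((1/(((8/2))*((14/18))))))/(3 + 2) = 56/15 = 3.73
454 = 454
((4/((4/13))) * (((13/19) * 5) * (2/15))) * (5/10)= 169/57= 2.96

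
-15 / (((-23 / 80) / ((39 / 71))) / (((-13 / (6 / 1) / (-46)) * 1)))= 50700 / 37559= 1.35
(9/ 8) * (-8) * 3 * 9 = -243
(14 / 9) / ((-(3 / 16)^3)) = -57344 / 243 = -235.98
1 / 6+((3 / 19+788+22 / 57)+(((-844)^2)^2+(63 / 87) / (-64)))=17893749779473233 / 35264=507422577684.70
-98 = -98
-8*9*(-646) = 46512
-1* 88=-88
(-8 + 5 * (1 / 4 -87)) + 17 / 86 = -75947 / 172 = -441.55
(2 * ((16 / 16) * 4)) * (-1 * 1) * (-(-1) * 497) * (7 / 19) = -27832 / 19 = -1464.84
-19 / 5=-3.80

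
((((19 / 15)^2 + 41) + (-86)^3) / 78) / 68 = -71551507 / 596700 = -119.91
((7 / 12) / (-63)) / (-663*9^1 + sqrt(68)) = sqrt(17) / 1922671134 + 13 / 8377652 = 0.00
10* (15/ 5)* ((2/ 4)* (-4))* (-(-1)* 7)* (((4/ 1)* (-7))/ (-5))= -2352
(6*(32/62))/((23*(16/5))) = 30/713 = 0.04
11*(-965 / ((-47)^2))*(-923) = 9797645 / 2209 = 4435.33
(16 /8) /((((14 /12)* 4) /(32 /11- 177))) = -5745 /77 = -74.61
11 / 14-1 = -0.21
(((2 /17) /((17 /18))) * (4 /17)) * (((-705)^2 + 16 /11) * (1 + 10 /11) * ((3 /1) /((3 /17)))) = 16533087984 /34969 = 472792.70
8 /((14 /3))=12 /7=1.71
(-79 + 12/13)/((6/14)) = -7105/39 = -182.18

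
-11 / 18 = -0.61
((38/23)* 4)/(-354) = -76/4071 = -0.02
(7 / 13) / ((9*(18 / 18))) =7 / 117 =0.06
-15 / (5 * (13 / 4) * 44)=-3 / 143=-0.02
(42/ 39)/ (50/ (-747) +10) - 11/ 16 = -31919/ 55120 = -0.58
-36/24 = -1.50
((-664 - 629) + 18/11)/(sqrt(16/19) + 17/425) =2249125/36597 - 11837500* sqrt(19)/36597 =-1348.45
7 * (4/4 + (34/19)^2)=10619/361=29.42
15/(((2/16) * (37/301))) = 36120/37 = 976.22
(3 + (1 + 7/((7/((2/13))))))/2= 27/13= 2.08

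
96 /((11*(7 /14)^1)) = 192 /11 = 17.45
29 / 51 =0.57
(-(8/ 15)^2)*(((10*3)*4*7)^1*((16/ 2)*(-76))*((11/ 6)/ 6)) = 5992448/ 135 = 44388.50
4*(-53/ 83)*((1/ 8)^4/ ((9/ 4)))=-53/ 191232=-0.00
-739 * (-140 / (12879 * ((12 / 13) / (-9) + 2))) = 4.23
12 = 12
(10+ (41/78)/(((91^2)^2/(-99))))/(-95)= -17829488507/169380153670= -0.11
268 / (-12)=-67 / 3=-22.33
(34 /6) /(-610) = -17 /1830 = -0.01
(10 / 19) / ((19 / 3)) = 30 / 361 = 0.08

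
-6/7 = -0.86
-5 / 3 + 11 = 28 / 3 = 9.33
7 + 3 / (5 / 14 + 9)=959 / 131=7.32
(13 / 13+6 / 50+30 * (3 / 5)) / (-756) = -239 / 9450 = -0.03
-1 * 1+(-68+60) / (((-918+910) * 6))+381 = 2281 / 6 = 380.17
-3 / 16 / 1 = -0.19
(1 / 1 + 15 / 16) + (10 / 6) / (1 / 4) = 413 / 48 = 8.60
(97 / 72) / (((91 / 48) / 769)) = 149186 / 273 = 546.47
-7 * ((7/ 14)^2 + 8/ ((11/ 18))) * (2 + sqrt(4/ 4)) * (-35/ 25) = 86289/ 220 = 392.22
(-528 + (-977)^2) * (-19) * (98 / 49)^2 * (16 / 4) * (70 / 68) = -298546195.29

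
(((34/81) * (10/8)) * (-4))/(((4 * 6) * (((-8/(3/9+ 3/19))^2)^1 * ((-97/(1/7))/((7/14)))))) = 595/2450629728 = 0.00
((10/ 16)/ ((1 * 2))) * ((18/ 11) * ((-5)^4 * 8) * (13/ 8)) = 365625/ 88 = 4154.83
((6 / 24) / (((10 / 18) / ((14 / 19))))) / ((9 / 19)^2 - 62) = -1197 / 223010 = -0.01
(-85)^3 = -614125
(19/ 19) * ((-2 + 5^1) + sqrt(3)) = sqrt(3) + 3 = 4.73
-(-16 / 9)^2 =-3.16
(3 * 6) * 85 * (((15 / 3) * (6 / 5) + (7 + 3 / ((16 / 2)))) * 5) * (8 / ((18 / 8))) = 363800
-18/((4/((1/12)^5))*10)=-1/552960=-0.00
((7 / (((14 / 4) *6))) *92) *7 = 644 / 3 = 214.67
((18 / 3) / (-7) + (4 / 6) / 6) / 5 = -47 / 315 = -0.15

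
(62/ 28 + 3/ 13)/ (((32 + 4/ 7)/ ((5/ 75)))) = 89/ 17784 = 0.01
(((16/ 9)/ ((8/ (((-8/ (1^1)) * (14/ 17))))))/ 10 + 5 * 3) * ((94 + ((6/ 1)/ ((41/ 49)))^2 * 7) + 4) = 1749424754/ 257193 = 6801.99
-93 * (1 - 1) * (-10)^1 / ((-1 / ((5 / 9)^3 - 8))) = 0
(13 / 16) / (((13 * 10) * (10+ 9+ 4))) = 0.00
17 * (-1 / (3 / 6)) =-34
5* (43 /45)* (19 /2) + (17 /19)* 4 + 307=355.97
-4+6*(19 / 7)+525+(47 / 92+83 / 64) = 539.09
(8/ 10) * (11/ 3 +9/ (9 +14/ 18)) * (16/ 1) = 9688/ 165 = 58.72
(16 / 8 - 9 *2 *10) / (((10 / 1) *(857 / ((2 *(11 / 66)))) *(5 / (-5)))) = 89 / 12855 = 0.01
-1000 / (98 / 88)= -44000 / 49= -897.96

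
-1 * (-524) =524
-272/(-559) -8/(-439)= 123880/245401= 0.50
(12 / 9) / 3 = 0.44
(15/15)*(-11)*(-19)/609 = 209/609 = 0.34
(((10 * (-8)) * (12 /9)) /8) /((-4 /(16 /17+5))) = 1010 /51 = 19.80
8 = 8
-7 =-7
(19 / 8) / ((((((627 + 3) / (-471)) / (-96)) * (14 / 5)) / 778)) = 2320774 / 49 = 47362.73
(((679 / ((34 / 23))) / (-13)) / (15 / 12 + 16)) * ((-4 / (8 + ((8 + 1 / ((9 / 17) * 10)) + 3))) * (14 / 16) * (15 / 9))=237650 / 381667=0.62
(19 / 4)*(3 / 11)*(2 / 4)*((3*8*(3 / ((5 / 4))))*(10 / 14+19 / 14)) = 29754 / 385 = 77.28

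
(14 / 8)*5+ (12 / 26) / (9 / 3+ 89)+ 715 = 865611 / 1196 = 723.76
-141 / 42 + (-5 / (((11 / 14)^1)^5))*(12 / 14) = -17.67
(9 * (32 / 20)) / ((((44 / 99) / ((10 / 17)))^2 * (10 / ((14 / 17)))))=10206 / 4913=2.08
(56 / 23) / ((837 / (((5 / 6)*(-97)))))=-13580 / 57753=-0.24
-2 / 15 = -0.13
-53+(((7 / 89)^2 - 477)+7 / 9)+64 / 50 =-940900802 / 1782225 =-527.94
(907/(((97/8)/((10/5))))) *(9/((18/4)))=29024/97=299.22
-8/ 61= -0.13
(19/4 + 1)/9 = 23/36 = 0.64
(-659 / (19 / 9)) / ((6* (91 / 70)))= -9885 / 247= -40.02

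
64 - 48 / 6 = 56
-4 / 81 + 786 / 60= 10571 / 810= 13.05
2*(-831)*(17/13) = -28254/13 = -2173.38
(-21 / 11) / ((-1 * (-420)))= -1 / 220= -0.00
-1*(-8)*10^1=80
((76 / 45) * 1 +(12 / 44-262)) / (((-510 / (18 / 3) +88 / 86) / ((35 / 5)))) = 38744419 / 1787445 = 21.68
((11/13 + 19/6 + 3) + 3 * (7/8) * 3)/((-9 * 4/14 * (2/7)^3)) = -11152645/44928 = -248.23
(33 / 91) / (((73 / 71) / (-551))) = -1290993 / 6643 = -194.34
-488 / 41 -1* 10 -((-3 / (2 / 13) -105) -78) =14809 / 82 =180.60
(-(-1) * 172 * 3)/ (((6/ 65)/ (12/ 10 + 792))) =4433988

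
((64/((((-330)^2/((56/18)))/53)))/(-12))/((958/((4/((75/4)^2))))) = -189952/1980567703125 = -0.00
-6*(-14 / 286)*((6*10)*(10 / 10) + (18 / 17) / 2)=43218 / 2431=17.78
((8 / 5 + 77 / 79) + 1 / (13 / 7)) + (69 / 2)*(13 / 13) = 386287 / 10270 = 37.61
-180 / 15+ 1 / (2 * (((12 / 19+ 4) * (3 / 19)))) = -5975 / 528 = -11.32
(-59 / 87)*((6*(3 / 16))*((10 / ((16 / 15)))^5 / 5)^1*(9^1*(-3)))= 2268158203125 / 7602176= 298356.44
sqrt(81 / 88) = 9* sqrt(22) / 44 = 0.96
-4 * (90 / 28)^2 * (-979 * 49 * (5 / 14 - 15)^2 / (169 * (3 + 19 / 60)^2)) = 74982160687500 / 327935881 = 228648.85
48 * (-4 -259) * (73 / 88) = -10472.18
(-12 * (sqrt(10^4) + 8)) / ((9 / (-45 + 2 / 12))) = 6456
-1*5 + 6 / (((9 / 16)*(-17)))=-5.63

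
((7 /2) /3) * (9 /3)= 7 /2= 3.50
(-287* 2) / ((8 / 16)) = -1148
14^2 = 196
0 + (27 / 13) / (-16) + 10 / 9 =1837 / 1872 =0.98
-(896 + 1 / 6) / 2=-5377 / 12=-448.08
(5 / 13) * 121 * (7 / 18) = 4235 / 234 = 18.10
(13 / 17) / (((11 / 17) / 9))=117 / 11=10.64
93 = 93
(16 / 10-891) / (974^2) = -4447 / 4743380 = -0.00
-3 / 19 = -0.16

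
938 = 938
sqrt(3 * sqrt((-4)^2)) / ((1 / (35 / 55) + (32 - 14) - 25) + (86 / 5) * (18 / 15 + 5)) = 175 * sqrt(3) / 8856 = 0.03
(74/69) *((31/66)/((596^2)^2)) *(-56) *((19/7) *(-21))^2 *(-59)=171009671/3990392110496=0.00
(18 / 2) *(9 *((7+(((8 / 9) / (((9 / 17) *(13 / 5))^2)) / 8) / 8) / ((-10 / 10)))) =-6906481 / 12168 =-567.59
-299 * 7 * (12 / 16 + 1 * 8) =-73255 / 4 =-18313.75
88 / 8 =11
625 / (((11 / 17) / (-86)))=-913750 / 11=-83068.18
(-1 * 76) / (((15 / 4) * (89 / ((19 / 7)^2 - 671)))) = 9885472 / 65415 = 151.12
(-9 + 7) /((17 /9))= -18 /17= -1.06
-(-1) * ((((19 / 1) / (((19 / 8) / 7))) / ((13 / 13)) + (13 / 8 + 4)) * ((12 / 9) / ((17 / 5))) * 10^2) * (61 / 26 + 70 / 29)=448625 / 39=11503.21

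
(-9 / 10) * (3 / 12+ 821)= -5913 / 8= -739.12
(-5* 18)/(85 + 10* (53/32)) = -0.89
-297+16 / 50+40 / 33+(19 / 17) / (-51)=-70452154 / 238425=-295.49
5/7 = 0.71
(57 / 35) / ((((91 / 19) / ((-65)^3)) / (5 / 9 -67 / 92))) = 16127.42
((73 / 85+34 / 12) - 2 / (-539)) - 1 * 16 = -3382283 / 274890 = -12.30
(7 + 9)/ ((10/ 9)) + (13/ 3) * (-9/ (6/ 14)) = -76.60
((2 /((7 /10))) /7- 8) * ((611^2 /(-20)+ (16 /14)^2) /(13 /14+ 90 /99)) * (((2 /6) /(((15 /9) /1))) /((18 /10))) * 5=12474768218 /291207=42838.15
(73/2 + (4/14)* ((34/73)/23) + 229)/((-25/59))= -626.59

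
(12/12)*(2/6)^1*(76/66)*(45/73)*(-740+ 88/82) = -5756240/32923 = -174.84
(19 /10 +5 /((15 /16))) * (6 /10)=217 /50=4.34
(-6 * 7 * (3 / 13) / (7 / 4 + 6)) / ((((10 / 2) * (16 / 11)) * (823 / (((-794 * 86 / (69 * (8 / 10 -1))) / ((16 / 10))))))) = -19717005 / 30513548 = -0.65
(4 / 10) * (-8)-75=-391 / 5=-78.20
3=3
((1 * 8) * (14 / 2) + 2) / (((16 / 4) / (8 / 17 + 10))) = 2581 / 17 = 151.82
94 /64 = 47 /32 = 1.47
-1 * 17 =-17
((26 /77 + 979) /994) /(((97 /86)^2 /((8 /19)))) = 2230899856 /6841387399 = 0.33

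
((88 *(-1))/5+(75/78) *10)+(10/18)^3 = -370226/47385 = -7.81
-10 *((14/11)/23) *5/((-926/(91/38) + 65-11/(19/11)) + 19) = 1210300/135189791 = 0.01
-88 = -88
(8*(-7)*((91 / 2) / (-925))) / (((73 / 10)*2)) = 2548 / 13505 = 0.19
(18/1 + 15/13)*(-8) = -1992/13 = -153.23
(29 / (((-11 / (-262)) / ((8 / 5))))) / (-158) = -30392 / 4345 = -6.99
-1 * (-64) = 64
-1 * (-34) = 34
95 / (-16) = -95 / 16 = -5.94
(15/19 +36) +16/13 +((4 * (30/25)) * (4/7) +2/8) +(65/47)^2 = 42.93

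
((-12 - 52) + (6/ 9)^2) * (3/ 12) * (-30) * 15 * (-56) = -400400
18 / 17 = 1.06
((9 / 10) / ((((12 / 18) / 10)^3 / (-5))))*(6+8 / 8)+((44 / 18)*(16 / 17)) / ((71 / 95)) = -2309678495 / 21726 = -106309.42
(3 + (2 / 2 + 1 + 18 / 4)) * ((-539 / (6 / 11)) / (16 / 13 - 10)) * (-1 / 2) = -77077 / 144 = -535.26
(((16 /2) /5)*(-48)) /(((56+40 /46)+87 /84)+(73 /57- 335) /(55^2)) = -8528002560 /6417650507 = -1.33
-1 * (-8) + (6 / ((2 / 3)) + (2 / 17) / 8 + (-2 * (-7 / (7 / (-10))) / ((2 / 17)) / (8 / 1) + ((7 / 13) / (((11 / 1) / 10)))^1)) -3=-16399 / 2431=-6.75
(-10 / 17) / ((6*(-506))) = 5 / 25806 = 0.00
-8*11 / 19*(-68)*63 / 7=53856 / 19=2834.53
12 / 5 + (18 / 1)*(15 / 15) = 102 / 5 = 20.40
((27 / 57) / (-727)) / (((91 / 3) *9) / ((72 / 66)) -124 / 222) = -0.00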